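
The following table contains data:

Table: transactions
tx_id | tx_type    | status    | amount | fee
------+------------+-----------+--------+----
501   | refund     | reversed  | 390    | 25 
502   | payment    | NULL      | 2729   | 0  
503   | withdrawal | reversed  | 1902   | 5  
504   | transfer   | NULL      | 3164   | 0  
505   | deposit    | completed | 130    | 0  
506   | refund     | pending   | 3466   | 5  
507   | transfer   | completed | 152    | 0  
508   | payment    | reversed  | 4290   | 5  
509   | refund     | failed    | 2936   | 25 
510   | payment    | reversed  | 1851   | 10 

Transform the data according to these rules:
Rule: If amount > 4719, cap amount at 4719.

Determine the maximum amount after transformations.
4290

Step 1: Original maximum amount = 4290
Step 2: Check cap of 4719 against maximum
Step 3: No records exceed the cap (max 4290 <= cap 4719), so no capping applies
Step 4: Maximum after transformation = 4290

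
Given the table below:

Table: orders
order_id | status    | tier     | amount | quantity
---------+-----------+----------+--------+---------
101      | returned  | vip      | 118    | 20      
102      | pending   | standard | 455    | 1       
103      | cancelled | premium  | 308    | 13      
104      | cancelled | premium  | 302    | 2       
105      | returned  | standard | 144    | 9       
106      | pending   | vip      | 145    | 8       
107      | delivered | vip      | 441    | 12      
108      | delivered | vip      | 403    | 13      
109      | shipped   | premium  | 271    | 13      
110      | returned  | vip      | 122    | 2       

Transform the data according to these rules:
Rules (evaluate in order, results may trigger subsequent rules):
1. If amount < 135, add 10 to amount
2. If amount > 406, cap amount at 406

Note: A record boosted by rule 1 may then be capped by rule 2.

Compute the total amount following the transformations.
2645

Step 1: Apply rule 1 to records with amount < 135
  - 2 records get bonus of 10
  - Of these, 0 records then exceed 406 and get capped
Step 2: Apply rule 2 to records with amount > 406
  - 2 records (original) are capped
Step 3: Calculate final sum = 2645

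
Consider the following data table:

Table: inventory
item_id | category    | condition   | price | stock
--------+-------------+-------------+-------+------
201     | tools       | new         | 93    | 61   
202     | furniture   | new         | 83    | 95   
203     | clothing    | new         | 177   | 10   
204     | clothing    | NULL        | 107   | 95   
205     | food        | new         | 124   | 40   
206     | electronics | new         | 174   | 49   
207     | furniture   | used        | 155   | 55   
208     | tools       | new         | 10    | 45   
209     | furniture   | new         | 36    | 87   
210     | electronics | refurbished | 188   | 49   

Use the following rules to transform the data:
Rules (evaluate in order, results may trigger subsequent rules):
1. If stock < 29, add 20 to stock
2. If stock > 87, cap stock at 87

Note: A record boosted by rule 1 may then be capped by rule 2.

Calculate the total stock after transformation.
590

Step 1: Apply rule 1 to records with stock < 29
  - 1 records get bonus of 20
  - Of these, 0 records then exceed 87 and get capped
Step 2: Apply rule 2 to records with stock > 87
  - 2 records (original) are capped
Step 3: Calculate final sum = 590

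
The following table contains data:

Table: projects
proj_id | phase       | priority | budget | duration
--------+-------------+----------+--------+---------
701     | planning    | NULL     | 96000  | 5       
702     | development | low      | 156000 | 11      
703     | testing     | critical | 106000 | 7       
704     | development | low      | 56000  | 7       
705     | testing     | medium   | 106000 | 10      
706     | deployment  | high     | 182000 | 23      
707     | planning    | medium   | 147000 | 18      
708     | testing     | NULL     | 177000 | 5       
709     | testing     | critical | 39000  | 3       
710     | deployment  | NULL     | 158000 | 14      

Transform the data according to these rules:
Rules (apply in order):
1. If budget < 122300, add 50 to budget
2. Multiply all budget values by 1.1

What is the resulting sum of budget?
1345575.0

Step 1: Apply Rule 1 - Add 50 to records with budget < 122300
  - 5 records affected: 403000 + (5 × 50) = 403250
  - Unaffected records: 820000
  - Sum after Rule 1: 1223250
Step 2: Apply Rule 2 - Multiply all by 1.1
  - 1223250 × 1.1 = 1345575.0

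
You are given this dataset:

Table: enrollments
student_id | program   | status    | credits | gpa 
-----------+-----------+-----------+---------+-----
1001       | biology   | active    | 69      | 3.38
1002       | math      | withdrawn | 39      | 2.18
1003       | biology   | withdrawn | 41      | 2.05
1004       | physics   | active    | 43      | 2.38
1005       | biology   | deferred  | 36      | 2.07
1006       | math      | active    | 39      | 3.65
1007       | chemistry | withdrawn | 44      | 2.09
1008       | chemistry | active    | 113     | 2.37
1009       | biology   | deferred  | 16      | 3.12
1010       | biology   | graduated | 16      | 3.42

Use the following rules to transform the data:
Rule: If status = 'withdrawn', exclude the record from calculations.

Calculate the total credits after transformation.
332

Step 1: Identify records where status = 'withdrawn'
Step 2: The excluded records sum to 124
Step 3: Original total credits = 456
Step 4: Remaining total = 456 - 124 = 332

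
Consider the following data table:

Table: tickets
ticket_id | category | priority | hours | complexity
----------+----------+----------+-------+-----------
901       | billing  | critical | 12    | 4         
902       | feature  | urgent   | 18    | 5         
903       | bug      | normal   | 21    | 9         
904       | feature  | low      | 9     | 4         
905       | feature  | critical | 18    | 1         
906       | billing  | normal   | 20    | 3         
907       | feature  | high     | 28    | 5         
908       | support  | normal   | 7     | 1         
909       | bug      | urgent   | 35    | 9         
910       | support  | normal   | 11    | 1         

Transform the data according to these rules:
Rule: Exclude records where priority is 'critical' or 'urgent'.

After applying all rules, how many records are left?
6

Step 1: Count records to exclude
  - 2 (critical) + 2 (urgent) = 4 records
Step 2: Total records: 10
Step 3: Remaining = 10 - 4 = 6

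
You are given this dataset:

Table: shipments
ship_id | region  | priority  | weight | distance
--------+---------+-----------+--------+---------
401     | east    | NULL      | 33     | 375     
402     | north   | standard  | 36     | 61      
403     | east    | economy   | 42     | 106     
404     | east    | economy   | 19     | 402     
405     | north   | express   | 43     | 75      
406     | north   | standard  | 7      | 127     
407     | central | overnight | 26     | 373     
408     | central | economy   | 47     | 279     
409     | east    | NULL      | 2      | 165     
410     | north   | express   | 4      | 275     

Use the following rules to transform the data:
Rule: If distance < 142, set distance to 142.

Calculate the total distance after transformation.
2437

Step 1: 4 records have distance < 142
Step 2: These records originally summed to 369
Step 3: After setting to minimum: 4 × 142 = 568
Step 4: Unaffected records sum: 1869
Step 5: Final sum = 568 + 1869 = 2437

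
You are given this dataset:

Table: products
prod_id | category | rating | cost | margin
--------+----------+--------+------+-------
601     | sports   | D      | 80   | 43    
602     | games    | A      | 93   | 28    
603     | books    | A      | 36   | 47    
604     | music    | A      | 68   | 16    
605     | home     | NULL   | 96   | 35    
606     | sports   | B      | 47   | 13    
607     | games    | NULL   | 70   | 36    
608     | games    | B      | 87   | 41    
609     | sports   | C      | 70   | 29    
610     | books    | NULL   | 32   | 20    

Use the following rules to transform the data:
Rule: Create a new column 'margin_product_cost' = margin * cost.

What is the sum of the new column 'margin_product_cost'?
21552

Step 1: For each record, compute margin * cost
Example calculations:
  43 * 80 = 3440
  28 * 93 = 2604
  47 * 36 = 1692
  ...
Step 2: Sum all derived values
Step 3: Total = 21552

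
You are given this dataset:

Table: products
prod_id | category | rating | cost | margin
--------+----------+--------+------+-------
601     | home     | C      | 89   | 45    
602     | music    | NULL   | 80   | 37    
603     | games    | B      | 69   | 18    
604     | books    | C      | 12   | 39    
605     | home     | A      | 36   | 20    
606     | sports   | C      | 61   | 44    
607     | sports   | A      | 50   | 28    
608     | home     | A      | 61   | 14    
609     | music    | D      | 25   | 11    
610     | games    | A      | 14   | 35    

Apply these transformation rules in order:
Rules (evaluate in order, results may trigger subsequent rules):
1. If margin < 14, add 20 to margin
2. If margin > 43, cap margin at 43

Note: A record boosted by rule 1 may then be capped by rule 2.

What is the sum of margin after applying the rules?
308

Step 1: Apply rule 1 to records with margin < 14
  - 1 records get bonus of 20
  - Of these, 0 records then exceed 43 and get capped
Step 2: Apply rule 2 to records with margin > 43
  - 2 records (original) are capped
Step 3: Calculate final sum = 308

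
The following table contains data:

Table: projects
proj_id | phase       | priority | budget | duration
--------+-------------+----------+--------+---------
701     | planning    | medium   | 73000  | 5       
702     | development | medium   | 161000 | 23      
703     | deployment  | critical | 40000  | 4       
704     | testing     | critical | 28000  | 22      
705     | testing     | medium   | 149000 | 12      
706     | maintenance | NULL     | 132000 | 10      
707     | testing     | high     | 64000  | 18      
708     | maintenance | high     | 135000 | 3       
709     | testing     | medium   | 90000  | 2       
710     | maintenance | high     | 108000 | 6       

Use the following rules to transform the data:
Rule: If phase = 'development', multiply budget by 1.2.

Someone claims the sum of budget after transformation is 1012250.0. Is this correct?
No, the correct result is 1012200.0.

Step 1: Calculate the correct sum after transformation
Step 2: Apply multiplier 1.2 to records where phase = 'development'
Step 3: Correct result = 1012200.0
Step 4: Claimed result = 1012250.0
Step 5: 1012200.0 ≠ 1012250.0
Conclusion: The claimed result is incorrect. The correct answer is 1012200.0.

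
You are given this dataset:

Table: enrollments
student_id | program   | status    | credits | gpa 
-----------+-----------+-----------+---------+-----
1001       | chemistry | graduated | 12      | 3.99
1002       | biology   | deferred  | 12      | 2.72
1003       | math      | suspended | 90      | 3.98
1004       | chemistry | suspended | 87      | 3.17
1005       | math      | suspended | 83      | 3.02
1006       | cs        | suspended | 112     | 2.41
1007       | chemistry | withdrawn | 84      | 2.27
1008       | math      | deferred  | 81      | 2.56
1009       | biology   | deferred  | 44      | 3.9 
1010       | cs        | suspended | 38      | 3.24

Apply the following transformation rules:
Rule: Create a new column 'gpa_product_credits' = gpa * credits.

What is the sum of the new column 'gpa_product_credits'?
1927.85

Step 1: For each record, compute gpa * credits
Example calculations:
  3.99 * 12 = 47.88
  2.72 * 12 = 32.64
  3.98 * 90 = 358.2
  ...
Step 2: Sum all derived values
Step 3: Total = 1927.85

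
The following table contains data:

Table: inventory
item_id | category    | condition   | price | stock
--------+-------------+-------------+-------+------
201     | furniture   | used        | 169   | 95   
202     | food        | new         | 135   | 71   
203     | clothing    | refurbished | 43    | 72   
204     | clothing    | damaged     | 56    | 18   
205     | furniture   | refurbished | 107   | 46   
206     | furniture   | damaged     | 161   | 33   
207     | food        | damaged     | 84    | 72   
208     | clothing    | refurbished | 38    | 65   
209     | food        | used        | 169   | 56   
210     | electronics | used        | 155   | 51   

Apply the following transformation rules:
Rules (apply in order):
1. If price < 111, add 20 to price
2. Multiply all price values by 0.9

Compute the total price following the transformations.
1095.3

Step 1: Apply Rule 1 - Add 20 to records with price < 111
  - 5 records affected: 328 + (5 × 20) = 428
  - Unaffected records: 789
  - Sum after Rule 1: 1217
Step 2: Apply Rule 2 - Multiply all by 0.9
  - 1217 × 0.9 = 1095.3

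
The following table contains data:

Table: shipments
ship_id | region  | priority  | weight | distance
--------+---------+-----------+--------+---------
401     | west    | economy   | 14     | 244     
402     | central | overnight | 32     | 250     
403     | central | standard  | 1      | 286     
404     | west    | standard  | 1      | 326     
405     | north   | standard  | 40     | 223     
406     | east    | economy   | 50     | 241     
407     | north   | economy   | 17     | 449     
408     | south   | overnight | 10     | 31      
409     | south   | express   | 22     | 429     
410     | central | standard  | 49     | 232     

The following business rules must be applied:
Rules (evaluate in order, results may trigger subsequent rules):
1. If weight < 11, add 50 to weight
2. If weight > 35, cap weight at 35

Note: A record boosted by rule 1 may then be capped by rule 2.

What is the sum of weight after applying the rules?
295

Step 1: Apply rule 1 to records with weight < 11
  - 3 records get bonus of 50
  - Of these, 3 records then exceed 35 and get capped
Step 2: Apply rule 2 to records with weight > 35
  - 3 records (original) are capped
Step 3: Calculate final sum = 295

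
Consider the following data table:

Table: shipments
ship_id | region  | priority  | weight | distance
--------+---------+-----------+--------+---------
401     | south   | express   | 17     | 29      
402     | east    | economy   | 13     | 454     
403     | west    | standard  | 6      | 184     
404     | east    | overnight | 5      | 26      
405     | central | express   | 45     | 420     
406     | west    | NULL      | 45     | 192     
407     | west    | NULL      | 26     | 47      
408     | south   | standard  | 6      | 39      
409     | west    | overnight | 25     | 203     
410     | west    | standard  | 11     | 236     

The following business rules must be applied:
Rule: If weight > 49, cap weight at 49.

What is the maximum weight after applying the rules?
45

Step 1: Original maximum weight = 45
Step 2: Check cap of 49 against maximum
Step 3: No records exceed the cap (max 45 <= cap 49), so no capping applies
Step 4: Maximum after transformation = 45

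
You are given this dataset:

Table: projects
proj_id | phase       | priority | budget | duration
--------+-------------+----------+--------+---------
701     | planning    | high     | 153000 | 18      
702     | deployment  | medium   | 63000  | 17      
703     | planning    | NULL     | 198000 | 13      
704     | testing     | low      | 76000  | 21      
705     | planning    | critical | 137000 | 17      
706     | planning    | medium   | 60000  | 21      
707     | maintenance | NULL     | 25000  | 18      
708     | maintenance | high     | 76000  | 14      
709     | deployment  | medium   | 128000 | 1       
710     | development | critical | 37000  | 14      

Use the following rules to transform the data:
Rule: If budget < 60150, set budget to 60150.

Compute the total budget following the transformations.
1011450

Step 1: 3 records have budget < 60150
Step 2: These records originally summed to 122000
Step 3: After setting to minimum: 3 × 60150 = 180450
Step 4: Unaffected records sum: 831000
Step 5: Final sum = 180450 + 831000 = 1011450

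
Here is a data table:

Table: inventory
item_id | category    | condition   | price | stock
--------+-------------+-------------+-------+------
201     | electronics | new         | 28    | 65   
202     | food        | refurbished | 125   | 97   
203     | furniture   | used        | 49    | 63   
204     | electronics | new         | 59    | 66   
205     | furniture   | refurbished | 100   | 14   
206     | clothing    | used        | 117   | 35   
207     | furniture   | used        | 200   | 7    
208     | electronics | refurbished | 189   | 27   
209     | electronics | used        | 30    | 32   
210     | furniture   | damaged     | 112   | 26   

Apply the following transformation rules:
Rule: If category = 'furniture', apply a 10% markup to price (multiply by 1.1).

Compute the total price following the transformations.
1055.1

Step 1: Records with category = 'furniture' have total price = 461
Step 2: Apply multiplier: 461 × 1.1 = 507.1
Step 3: Other records total: 548
Step 4: Final sum = 507.1 + 548 = 1055.1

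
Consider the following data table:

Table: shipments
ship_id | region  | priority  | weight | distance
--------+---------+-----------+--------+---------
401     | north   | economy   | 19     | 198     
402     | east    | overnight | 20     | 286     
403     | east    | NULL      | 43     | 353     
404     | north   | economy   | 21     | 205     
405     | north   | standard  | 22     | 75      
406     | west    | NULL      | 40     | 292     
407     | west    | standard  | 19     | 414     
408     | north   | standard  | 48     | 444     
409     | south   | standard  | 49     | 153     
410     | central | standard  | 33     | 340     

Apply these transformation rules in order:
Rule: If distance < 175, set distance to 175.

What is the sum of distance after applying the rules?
2882

Step 1: 2 records have distance < 175
Step 2: These records originally summed to 228
Step 3: After setting to minimum: 2 × 175 = 350
Step 4: Unaffected records sum: 2532
Step 5: Final sum = 350 + 2532 = 2882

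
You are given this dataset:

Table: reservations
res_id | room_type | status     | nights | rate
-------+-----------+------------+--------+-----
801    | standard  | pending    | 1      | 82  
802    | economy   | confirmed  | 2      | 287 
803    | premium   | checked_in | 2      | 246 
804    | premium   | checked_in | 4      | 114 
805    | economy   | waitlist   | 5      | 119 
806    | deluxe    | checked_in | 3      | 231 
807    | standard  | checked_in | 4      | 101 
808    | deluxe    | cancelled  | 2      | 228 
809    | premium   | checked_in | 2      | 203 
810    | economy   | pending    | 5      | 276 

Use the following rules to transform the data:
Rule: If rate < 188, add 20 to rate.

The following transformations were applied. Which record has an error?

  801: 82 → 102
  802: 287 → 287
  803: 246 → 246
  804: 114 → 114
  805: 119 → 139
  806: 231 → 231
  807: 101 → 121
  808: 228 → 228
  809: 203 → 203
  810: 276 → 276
Record 804 has an error. The correct transformed value should be 134, not 114.

Step 1: Check each record against the rule
Step 2: Record 804 has rate = 114
Step 3: Since 114 < 188, the bonus should have been applied
Step 4: Correct value = 134, but claimed value = 114
Conclusion: Record 804 has the error.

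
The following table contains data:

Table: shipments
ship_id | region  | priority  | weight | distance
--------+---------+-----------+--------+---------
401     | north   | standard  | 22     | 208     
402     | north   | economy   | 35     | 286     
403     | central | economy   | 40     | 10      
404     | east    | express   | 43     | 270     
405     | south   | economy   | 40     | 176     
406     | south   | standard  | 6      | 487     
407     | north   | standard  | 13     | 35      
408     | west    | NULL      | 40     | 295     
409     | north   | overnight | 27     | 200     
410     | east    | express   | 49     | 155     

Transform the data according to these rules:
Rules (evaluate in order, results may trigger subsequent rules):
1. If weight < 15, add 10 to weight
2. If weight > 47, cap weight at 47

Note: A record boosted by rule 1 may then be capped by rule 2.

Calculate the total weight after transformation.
333

Step 1: Apply rule 1 to records with weight < 15
  - 2 records get bonus of 10
  - Of these, 0 records then exceed 47 and get capped
Step 2: Apply rule 2 to records with weight > 47
  - 1 records (original) are capped
Step 3: Calculate final sum = 333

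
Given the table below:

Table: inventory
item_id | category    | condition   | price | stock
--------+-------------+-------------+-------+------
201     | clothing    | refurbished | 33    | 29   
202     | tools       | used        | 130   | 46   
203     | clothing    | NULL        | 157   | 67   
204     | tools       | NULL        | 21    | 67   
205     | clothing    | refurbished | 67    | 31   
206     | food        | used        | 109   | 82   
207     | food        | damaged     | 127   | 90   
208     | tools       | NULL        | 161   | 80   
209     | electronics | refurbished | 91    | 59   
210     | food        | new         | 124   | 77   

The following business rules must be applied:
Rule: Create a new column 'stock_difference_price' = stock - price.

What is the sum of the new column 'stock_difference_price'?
-392

Step 1: For each record, compute stock - price
Example calculations:
  29 - 33 = -4
  46 - 130 = -84
  67 - 157 = -90
  ...
Step 2: Sum all derived values
Step 3: Total = -392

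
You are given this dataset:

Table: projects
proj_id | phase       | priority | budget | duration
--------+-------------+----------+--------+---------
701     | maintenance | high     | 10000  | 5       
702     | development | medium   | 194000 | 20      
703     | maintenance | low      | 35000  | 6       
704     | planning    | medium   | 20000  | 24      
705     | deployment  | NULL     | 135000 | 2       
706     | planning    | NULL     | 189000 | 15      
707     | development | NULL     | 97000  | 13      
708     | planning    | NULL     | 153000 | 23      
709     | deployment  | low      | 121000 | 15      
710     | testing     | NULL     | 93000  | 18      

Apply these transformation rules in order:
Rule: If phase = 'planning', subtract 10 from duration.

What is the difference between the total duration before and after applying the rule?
30

Step 1: Original sum of duration = 141
Step 2: 3 records have phase = 'planning'
Step 3: Each affected record changes by -10
Step 4: Total change = 3 × -10 = -30
Step 5: New sum = 141 + -30 = 111
Step 6: Difference = |111 - 141| = 30
        (Sum decreased by 30)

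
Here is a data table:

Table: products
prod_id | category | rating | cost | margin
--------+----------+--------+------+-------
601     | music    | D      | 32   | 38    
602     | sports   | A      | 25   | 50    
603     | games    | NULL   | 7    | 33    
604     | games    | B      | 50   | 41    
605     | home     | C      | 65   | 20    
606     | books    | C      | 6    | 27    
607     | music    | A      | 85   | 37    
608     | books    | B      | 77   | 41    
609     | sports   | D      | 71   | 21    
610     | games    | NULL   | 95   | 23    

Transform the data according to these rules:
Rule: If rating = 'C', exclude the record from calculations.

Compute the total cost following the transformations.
442

Step 1: Identify records where rating = 'C'
Step 2: The excluded records sum to 71
Step 3: Original total cost = 513
Step 4: Remaining total = 513 - 71 = 442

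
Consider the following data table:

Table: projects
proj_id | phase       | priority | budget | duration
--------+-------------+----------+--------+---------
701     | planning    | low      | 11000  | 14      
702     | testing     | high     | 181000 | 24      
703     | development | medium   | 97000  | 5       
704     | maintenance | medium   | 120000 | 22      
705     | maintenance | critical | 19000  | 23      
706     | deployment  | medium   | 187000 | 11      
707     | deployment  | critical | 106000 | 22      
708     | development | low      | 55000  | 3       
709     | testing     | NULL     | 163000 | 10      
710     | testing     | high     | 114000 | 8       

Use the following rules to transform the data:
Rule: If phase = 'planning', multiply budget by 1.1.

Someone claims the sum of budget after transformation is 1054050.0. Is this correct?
No, the correct result is 1054100.0.

Step 1: Calculate the correct sum after transformation
Step 2: Apply multiplier 1.1 to records where phase = 'planning'
Step 3: Correct result = 1054100.0
Step 4: Claimed result = 1054050.0
Step 5: 1054100.0 ≠ 1054050.0
Conclusion: The claimed result is incorrect. The correct answer is 1054100.0.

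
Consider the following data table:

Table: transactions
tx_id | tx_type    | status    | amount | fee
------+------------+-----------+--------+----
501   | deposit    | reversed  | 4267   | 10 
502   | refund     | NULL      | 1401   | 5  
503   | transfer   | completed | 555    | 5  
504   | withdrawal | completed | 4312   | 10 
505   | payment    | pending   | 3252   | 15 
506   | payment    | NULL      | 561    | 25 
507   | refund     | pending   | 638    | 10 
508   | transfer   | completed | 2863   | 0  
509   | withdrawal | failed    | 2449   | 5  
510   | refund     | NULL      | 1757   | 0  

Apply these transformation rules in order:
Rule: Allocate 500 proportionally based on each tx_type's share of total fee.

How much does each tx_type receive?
deposit: 58.82, payment: 235.29, refund: 88.24, transfer: 29.41, withdrawal: 88.24

Step 1: Calculate total fee = 85
Step 2: Calculate each tx_type's proportion:
  deposit: 10/85 = 11.76% → 58.82
  payment: 40/85 = 47.06% → 235.29
  refund: 15/85 = 17.65% → 88.24
  transfer: 5/85 = 5.88% → 29.41
  withdrawal: 15/85 = 17.65% → 88.24
Step 3: Verify: sum of allocations ≈ 500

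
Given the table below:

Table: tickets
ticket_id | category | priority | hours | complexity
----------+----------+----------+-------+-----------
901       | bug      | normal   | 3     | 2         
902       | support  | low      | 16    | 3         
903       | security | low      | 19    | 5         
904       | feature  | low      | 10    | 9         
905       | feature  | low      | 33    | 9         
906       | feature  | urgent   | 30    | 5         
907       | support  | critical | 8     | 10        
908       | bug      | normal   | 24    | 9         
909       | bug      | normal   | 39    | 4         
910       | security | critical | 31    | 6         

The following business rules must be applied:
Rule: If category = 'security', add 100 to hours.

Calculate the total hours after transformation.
413

Step 1: Count records where category = 'security': 2
Step 2: Total bonus added: 2 × 100 = 200
Step 3: Original sum of hours: 213
Step 4: Final sum = 213 + 200 = 413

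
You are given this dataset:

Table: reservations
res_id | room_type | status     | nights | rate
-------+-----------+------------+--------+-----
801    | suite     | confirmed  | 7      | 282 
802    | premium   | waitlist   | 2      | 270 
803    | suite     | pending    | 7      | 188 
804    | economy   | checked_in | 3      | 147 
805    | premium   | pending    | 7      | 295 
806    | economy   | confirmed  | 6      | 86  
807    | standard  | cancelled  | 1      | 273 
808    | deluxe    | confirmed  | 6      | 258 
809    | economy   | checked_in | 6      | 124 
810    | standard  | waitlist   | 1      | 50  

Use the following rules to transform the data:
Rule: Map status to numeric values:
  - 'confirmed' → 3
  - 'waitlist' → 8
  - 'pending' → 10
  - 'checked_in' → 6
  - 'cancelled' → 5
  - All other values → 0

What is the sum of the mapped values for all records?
62

Step 1: Apply mapping to each record
Step 2: Count by status:
  'confirmed': 3 records × 3 = 9
  'waitlist': 2 records × 8 = 16
  'pending': 2 records × 10 = 20
  'checked_in': 2 records × 6 = 12
  'cancelled': 1 records × 5 = 5
Step 3: Sum all mapped values = 62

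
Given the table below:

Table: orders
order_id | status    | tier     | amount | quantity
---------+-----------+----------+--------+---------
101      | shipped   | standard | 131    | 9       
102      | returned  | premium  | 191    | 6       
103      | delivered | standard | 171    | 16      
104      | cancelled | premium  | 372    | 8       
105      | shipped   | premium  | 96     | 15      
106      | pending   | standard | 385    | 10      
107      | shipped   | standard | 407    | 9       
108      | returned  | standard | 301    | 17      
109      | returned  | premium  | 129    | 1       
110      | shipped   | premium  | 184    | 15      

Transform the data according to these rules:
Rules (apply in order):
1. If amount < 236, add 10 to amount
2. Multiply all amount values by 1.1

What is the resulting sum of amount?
2669.7

Step 1: Apply Rule 1 - Add 10 to records with amount < 236
  - 6 records affected: 902 + (6 × 10) = 962
  - Unaffected records: 1465
  - Sum after Rule 1: 2427
Step 2: Apply Rule 2 - Multiply all by 1.1
  - 2427 × 1.1 = 2669.7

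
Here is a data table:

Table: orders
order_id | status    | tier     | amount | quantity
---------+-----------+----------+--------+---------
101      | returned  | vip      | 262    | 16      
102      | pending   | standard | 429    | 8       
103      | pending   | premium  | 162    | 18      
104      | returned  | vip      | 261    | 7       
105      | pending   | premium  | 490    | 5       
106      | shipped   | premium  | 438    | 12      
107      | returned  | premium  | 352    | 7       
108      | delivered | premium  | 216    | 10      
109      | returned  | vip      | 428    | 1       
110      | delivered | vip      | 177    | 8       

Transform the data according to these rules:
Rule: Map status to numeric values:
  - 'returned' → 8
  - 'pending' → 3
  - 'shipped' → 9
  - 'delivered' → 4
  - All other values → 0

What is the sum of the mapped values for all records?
58

Step 1: Apply mapping to each record
Step 2: Count by status:
  'returned': 4 records × 8 = 32
  'pending': 3 records × 3 = 9
  'shipped': 1 records × 9 = 9
  'delivered': 2 records × 4 = 8
Step 3: Sum all mapped values = 58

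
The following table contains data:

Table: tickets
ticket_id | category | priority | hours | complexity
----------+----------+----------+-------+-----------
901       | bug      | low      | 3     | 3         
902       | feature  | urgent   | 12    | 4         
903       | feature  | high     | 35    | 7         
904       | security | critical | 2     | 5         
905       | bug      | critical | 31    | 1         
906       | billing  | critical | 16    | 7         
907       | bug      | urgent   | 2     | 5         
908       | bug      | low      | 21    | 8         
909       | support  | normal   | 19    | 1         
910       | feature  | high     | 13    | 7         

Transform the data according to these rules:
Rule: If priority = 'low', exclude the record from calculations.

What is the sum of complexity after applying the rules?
37

Step 1: Identify records where priority = 'low'
Step 2: The excluded records sum to 11
Step 3: Original total complexity = 48
Step 4: Remaining total = 48 - 11 = 37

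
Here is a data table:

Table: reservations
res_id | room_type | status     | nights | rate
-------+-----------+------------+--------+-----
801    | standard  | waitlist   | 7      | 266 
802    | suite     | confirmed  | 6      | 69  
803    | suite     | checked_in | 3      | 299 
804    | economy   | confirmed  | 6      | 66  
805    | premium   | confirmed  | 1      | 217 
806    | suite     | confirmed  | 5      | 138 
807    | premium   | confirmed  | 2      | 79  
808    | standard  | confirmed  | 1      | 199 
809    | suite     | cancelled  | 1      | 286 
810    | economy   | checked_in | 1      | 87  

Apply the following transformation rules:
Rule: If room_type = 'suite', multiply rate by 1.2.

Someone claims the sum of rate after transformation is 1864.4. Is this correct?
Yes, the result is correct.

Step 1: Calculate the correct sum after transformation
Step 2: Apply multiplier 1.2 to records where room_type = 'suite'
Step 3: Correct result = 1864.4
Step 4: Claimed result = 1864.4
Step 5: 1864.4 = 1864.4 ✓
Conclusion: The claimed result is correct.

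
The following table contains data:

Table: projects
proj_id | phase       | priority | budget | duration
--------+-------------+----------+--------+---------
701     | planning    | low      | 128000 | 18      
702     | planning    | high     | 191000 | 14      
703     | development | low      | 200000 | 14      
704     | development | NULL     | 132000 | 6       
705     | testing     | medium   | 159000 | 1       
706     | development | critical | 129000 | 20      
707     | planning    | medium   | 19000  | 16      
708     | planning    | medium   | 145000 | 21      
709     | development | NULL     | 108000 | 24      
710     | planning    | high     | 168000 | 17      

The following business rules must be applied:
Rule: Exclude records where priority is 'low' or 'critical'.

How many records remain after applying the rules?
7

Step 1: Count records to exclude
  - 2 (low) + 1 (critical) = 3 records
Step 2: Total records: 10
Step 3: Remaining = 10 - 3 = 7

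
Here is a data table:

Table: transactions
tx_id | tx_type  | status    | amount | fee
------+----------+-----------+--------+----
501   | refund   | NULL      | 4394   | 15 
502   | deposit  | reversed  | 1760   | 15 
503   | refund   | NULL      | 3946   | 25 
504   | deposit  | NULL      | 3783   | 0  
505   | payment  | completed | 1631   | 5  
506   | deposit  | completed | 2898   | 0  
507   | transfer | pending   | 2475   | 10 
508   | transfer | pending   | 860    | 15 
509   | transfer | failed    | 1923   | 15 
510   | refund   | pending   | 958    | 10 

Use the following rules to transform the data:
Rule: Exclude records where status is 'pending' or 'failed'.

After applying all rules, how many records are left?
6

Step 1: Count records to exclude
  - 3 (pending) + 1 (failed) = 4 records
Step 2: Total records: 10
Step 3: Remaining = 10 - 4 = 6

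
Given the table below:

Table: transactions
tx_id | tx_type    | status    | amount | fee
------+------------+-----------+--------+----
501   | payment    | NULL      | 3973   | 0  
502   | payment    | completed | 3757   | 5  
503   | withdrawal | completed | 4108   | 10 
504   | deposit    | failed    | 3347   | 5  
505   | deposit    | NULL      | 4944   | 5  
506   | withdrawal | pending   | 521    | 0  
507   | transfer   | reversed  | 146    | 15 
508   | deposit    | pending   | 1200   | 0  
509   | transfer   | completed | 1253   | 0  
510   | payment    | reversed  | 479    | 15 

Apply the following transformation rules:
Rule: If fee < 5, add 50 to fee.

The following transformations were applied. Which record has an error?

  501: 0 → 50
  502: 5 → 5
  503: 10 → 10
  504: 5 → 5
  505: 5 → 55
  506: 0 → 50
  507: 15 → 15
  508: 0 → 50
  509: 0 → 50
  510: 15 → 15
Record 505 has an error. The correct transformed value should be 5, not 55.

Step 1: Check each record against the rule
Step 2: Record 505 has fee = 5
Step 3: Since 5 >= 5, the bonus should not have been applied
Step 4: Correct value = 5, but claimed value = 55
Conclusion: Record 505 has the error.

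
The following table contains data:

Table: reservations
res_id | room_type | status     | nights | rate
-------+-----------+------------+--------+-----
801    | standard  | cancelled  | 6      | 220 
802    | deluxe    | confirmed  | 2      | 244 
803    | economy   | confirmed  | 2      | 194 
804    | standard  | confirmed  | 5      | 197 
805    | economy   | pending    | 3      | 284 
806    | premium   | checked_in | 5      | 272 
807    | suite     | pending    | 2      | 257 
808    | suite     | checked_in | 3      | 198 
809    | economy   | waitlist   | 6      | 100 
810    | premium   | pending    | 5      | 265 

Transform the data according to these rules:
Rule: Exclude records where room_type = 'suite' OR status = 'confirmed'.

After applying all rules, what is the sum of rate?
1141

Step 1: Find records where room_type = 'suite' OR status = 'confirmed'
Step 2: 5 records match, summing to 1090
Step 3: Original sum: 2231
Step 4: Remaining sum = 2231 - 1090 = 1141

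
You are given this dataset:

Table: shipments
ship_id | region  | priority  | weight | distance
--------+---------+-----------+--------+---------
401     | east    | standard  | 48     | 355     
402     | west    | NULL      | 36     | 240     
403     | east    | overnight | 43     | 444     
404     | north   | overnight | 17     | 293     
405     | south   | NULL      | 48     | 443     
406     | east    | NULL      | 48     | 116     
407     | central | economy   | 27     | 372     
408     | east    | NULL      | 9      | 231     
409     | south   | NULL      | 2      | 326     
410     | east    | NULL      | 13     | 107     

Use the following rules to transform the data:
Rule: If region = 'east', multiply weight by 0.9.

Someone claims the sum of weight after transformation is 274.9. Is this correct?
Yes, the result is correct.

Step 1: Calculate the correct sum after transformation
Step 2: Apply multiplier 0.9 to records where region = 'east'
Step 3: Correct result = 274.9
Step 4: Claimed result = 274.9
Step 5: 274.9 = 274.9 ✓
Conclusion: The claimed result is correct.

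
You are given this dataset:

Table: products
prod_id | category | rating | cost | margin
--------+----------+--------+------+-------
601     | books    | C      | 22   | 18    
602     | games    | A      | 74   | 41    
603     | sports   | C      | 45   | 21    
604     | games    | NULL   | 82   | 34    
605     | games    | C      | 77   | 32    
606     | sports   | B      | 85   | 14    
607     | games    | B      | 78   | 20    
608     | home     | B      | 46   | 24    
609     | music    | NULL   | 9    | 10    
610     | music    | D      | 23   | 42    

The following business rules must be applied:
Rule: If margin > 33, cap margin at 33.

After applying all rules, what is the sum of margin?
238

Step 1: 3 records have margin > 33
Step 2: These records originally summed to 117
Step 3: After capping: 3 × 33 = 99
Step 4: Unaffected records sum: 139
Step 5: Final sum = 99 + 139 = 238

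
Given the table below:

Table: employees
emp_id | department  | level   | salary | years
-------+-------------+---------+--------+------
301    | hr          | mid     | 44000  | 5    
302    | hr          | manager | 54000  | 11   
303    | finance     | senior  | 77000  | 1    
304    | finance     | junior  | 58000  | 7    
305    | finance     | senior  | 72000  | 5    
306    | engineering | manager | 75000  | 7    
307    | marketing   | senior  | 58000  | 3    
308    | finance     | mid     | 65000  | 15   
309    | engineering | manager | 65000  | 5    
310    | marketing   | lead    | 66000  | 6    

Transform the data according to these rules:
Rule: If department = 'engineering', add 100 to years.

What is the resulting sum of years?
265

Step 1: Count records where department = 'engineering': 2
Step 2: Total bonus added: 2 × 100 = 200
Step 3: Original sum of years: 65
Step 4: Final sum = 65 + 200 = 265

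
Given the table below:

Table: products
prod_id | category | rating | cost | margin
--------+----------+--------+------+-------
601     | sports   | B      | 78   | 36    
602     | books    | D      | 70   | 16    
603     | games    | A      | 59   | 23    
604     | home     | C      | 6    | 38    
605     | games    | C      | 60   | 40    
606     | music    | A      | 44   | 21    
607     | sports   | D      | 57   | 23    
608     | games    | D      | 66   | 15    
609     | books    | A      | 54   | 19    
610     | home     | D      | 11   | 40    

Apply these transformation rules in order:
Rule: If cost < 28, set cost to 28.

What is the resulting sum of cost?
544

Step 1: 2 records have cost < 28
Step 2: These records originally summed to 17
Step 3: After setting to minimum: 2 × 28 = 56
Step 4: Unaffected records sum: 488
Step 5: Final sum = 56 + 488 = 544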